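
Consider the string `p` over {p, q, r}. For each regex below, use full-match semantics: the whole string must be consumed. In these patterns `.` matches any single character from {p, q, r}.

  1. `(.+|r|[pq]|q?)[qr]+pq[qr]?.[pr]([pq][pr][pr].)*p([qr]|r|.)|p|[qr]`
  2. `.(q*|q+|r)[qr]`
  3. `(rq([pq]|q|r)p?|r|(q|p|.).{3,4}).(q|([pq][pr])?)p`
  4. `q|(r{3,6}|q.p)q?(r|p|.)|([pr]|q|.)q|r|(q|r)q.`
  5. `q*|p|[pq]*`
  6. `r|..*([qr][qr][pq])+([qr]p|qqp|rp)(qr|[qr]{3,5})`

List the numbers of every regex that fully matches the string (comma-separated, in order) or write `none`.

1, 5

1 → match
2 → no match
3 → no match
4 → no match
5 → match
6 → no match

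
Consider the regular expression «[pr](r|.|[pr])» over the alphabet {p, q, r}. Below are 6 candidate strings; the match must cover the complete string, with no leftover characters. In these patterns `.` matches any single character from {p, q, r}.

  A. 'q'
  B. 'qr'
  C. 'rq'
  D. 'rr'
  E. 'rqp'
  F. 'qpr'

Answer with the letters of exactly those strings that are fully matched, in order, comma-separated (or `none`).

A → no match
B → no match
C → match
D → match
E → no match
F → no match

C, D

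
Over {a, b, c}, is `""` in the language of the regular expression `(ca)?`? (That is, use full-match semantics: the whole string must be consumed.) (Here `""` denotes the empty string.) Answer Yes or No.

Yes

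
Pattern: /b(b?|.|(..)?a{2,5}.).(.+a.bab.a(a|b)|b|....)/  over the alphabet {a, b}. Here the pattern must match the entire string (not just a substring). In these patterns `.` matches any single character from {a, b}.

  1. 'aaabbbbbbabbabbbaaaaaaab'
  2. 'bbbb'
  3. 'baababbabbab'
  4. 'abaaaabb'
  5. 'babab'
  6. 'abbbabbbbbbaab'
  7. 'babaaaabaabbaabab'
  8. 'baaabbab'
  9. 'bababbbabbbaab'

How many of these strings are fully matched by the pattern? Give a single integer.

1 → no match — must start with 'b'
2 → match
3 → match
4 → no match — must start with 'b'
5 → no match
6 → no match — must start with 'b'
7 → no match
8 → no match
9 → no match
Total matched: 2

2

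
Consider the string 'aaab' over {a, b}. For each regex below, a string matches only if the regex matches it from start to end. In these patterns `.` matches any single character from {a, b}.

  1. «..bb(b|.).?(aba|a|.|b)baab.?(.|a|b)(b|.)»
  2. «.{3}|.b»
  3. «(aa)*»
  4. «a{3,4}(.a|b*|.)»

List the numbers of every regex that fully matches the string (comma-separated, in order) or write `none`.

4

1 → no match
2 → no match
3 → no match
4 → match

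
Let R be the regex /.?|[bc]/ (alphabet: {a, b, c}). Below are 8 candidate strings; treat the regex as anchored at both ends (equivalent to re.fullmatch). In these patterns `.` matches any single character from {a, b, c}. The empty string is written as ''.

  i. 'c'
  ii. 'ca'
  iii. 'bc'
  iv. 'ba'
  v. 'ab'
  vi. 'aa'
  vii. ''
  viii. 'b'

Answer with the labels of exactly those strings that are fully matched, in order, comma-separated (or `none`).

i → match
ii → no match
iii → no match
iv → no match
v → no match
vi → no match
vii → match
viii → match

i, vii, viii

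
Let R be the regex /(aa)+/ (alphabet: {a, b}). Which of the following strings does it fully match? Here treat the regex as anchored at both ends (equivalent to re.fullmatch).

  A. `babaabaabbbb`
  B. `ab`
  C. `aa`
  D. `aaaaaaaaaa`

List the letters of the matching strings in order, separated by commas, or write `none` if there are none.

A → no match — must start with `aa`
B → no match — must start with `aa`
C → match
D → match

C, D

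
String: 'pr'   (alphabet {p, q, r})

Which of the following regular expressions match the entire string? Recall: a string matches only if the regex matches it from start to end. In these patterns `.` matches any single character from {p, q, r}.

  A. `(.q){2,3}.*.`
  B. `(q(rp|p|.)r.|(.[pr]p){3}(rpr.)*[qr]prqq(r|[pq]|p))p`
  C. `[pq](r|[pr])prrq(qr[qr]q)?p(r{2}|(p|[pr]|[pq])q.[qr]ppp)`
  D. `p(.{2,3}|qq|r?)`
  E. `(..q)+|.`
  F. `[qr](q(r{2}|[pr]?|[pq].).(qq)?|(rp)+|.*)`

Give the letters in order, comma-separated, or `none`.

D

A → no match
B → no match — must end with 'p'
C → no match
D → match
E → no match
F → no match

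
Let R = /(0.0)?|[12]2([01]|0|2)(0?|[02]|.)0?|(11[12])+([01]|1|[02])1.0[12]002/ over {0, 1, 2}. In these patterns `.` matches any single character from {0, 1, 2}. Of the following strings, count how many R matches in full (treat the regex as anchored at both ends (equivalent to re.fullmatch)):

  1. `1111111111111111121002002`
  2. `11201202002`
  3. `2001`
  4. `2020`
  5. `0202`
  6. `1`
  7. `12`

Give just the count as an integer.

1 → no match
2 → match
3 → no match
4 → no match
5 → no match
6 → no match
7 → no match
Total matched: 1

1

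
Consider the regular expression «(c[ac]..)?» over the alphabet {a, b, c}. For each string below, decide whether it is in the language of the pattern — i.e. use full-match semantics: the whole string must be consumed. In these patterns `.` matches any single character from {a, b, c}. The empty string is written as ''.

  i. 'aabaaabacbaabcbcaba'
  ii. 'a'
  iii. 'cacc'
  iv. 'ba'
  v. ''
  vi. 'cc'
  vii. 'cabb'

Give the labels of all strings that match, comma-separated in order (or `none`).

iii, v, vii

i → no match
ii → no match
iii → match
iv → no match
v → match
vi → no match
vii → match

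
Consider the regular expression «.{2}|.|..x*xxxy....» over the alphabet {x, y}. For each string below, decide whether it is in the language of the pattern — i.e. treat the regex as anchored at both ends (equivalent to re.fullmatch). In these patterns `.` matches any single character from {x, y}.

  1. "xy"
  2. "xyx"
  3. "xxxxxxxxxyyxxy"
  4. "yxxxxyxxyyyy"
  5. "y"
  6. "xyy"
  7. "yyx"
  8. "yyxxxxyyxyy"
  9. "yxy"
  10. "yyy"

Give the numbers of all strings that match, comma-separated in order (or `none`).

1 → match
2 → no match
3 → match
4 → no match
5 → match
6 → no match
7 → no match
8 → match
9 → no match
10 → no match

1, 3, 5, 8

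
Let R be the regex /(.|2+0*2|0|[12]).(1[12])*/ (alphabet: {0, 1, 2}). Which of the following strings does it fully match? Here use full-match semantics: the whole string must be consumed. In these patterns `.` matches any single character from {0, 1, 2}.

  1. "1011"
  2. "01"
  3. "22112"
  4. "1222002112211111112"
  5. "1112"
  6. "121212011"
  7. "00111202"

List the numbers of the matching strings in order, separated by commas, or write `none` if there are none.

1 → match
2 → match
3 → match
4 → no match
5 → match
6 → no match
7 → no match

1, 2, 3, 5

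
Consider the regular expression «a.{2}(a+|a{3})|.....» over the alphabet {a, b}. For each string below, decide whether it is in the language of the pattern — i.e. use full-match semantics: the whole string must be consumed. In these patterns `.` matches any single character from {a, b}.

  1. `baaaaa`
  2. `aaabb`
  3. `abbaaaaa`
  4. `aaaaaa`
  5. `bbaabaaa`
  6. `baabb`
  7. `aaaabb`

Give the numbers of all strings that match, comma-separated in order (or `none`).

1 → no match
2 → match
3 → match
4 → match
5 → no match
6 → match
7 → no match

2, 3, 4, 6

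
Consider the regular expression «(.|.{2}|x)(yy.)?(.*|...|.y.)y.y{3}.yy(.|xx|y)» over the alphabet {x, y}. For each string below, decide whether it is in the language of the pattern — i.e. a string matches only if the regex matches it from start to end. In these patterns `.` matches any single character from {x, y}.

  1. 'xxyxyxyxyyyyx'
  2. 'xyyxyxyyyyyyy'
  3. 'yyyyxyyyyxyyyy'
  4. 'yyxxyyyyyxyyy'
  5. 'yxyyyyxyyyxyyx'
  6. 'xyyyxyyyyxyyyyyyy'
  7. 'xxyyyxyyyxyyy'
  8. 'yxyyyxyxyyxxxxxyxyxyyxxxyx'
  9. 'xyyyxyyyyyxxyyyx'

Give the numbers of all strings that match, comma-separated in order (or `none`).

2, 4, 5, 6, 7

1 → no match
2 → match
3 → no match
4 → match
5 → match
6 → match
7 → match
8 → no match
9 → no match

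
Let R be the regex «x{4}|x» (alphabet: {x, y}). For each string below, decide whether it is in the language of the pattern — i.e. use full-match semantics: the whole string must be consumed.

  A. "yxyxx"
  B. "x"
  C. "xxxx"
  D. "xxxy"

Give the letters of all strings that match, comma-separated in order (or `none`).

A → no match — must start with "x"
B → match
C → match
D → no match — must end with "x"

B, C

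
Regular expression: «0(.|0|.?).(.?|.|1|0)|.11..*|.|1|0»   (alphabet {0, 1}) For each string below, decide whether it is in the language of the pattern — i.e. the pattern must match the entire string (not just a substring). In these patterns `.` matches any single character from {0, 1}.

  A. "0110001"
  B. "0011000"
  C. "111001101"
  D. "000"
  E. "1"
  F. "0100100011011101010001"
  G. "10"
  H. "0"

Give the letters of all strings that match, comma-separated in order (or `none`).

A → match
B → no match
C → match
D → match
E → match
F → no match
G → no match
H → match

A, C, D, E, H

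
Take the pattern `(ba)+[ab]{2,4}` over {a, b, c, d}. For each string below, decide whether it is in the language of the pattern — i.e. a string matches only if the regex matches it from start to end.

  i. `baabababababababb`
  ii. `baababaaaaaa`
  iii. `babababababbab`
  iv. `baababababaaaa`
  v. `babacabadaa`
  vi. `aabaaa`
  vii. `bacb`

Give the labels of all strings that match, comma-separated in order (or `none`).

iii

i → no match
ii → no match
iii → match
iv → no match
v → no match
vi → no match — must start with `ba`
vii → no match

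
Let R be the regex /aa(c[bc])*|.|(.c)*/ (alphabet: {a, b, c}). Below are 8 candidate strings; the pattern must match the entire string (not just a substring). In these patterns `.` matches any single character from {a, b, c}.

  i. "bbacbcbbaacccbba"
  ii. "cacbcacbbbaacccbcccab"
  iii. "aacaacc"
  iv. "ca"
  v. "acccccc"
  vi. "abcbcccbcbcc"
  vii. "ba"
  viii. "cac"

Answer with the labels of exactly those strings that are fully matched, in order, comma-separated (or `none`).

i → no match
ii → no match
iii → no match
iv → no match
v → no match
vi → no match
vii → no match
viii → no match

none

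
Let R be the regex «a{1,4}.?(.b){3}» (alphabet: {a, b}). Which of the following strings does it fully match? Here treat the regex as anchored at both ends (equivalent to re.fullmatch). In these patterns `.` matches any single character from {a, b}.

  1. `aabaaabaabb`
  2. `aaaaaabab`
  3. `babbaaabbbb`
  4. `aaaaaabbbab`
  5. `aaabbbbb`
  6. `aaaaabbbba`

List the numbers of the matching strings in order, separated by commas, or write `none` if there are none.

1 → no match
2 → no match
3 → no match — must start with `a`
4 → match
5 → match
6 → no match — must end with `b`

4, 5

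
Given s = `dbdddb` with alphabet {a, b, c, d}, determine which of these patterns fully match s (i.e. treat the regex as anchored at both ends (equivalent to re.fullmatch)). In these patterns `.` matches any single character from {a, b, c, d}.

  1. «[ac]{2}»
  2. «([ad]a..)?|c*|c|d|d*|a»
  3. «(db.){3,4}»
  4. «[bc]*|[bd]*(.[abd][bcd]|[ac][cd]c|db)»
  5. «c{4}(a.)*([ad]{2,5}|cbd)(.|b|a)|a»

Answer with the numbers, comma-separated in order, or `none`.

1 → no match
2 → no match
3 → no match
4 → match
5 → no match

4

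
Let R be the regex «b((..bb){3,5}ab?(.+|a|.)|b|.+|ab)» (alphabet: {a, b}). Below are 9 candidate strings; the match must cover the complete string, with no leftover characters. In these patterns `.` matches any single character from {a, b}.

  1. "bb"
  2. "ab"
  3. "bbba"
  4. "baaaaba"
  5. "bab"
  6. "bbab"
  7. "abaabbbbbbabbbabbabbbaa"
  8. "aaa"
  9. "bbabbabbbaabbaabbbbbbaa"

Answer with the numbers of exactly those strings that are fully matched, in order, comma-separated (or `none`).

1. "bb" → match
2. "ab" → no match — must start with "b"
3. "bbba" → match
4. "baaaaba" → match
5. "bab" → match
6. "bbab" → match
7 → no match — must start with "b"
8. "aaa" → no match — must start with "b"
9 → match

1, 3, 4, 5, 6, 9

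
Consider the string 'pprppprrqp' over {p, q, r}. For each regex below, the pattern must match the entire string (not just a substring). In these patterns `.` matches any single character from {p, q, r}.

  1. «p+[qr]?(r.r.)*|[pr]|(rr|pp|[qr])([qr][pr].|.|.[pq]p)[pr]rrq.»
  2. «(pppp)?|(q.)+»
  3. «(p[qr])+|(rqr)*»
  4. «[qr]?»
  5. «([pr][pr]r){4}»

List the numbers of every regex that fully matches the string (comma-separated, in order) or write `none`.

1

1 → match
2 → no match
3 → no match
4 → no match
5 → no match — must end with 'r'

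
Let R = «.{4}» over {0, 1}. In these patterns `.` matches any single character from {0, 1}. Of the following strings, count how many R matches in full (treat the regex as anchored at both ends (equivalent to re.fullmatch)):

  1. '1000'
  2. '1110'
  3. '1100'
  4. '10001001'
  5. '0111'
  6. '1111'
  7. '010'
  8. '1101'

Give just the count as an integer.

6

1 → match
2 → match
3 → match
4 → no match
5 → match
6 → match
7 → no match
8 → match
Total matched: 6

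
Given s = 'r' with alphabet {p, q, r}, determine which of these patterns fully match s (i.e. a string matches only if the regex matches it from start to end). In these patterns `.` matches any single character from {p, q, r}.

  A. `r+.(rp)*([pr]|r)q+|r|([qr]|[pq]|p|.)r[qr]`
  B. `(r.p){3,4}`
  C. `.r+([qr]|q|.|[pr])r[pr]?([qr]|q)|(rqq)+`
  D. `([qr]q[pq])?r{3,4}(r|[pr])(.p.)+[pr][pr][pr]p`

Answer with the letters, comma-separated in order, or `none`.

A

A → match
B → no match — must end with 'p'
C → no match
D → no match — must end with 'p'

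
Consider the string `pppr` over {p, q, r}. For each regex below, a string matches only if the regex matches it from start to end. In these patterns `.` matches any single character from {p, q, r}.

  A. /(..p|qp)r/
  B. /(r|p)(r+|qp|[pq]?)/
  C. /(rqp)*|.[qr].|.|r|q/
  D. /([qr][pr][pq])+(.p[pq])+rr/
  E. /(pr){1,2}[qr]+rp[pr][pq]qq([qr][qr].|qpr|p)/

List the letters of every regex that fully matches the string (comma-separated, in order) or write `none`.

A

A → match
B → no match
C → no match
D → no match — must end with `rr`
E → no match — must start with `pr`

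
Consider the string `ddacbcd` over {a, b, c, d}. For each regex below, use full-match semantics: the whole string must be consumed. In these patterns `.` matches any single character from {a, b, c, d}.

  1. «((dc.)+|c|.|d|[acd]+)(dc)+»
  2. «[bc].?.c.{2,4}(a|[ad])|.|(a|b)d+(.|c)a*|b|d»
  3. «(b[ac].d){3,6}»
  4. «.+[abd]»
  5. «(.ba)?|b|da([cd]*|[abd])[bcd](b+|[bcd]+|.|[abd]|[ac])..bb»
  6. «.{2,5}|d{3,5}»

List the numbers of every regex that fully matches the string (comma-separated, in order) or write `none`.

1 → no match — must end with `dc`
2 → no match
3 → no match — must start with `b`
4 → match
5 → no match
6 → no match

4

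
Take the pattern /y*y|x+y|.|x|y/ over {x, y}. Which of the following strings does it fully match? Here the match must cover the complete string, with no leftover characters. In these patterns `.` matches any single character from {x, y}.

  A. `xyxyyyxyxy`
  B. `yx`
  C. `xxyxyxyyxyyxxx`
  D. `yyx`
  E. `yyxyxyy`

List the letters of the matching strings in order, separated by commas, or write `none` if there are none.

A. `xyxyyyxyxy` → no match
B. `yx` → no match
C → no match
D. `yyx` → no match
E. `yyxyxyy` → no match

none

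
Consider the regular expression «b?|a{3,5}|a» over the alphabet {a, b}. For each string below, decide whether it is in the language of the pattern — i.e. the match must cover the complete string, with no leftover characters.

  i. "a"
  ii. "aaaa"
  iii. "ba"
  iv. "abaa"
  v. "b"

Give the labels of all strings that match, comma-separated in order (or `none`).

i, ii, v

i → match
ii → match
iii → no match
iv → no match
v → match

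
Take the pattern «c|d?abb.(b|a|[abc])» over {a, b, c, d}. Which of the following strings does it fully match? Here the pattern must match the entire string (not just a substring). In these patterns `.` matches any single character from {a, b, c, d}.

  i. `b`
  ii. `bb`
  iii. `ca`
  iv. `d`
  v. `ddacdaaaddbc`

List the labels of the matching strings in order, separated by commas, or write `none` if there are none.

i → no match
ii → no match
iii → no match
iv → no match
v → no match

none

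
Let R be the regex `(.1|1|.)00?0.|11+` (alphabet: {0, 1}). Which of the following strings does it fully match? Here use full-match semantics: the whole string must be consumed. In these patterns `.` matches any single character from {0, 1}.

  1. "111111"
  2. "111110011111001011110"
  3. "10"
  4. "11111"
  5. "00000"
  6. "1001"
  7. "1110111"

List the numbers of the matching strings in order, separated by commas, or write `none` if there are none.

1, 4, 5, 6

1 → match
2 → no match
3 → no match
4 → match
5 → match
6 → match
7 → no match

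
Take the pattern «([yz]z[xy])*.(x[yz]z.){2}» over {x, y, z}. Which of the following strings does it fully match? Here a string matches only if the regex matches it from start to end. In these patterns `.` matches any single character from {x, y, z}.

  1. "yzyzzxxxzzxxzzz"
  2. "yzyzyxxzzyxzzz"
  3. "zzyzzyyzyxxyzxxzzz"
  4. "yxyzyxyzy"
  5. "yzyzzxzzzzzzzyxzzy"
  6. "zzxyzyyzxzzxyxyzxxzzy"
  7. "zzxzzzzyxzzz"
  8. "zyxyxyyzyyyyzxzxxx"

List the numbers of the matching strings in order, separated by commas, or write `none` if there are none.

1 → match
2 → no match
3 → match
4. "yxyzyxyzy" → match
5 → no match
6 → match
7. "zzxzzzzyxzzz" → no match
8 → no match

1, 3, 4, 6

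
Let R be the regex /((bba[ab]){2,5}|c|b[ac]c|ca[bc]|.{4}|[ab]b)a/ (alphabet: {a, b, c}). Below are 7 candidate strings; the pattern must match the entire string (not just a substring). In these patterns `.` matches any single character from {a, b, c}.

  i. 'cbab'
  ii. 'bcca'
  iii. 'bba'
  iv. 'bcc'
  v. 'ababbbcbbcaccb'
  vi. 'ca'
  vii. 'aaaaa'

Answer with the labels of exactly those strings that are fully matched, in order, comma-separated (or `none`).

i → no match — must end with 'a'
ii → match
iii → match
iv → no match — must end with 'a'
v → no match — must end with 'a'
vi → match
vii → match

ii, iii, vi, vii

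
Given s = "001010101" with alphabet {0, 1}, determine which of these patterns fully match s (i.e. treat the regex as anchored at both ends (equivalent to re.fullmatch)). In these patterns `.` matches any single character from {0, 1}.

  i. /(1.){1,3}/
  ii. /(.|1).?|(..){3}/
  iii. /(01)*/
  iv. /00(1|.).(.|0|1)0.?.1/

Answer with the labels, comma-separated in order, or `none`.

iv

i → no match — must start with "1"
ii → no match
iii → no match
iv → match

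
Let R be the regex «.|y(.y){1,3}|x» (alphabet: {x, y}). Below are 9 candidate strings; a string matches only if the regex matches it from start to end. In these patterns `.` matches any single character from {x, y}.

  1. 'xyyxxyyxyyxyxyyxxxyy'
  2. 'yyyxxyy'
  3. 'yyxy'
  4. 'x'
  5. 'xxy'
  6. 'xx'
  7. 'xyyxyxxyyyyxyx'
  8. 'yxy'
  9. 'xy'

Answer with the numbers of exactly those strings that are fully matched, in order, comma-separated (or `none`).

1 → no match
2. 'yyyxxyy' → no match
3. 'yyxy' → no match
4. 'x' → match
5. 'xxy' → no match
6. 'xx' → no match
7 → no match
8. 'yxy' → match
9. 'xy' → no match

4, 8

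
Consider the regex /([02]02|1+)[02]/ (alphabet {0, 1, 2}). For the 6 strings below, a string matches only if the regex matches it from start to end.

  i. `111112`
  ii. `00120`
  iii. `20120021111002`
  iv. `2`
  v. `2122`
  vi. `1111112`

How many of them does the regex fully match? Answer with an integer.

i → match
ii → no match
iii → no match
iv → no match
v → no match
vi → match
Total matched: 2

2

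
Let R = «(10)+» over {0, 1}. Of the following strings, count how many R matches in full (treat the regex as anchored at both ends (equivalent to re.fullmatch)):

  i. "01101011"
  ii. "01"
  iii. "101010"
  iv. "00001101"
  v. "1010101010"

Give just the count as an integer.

2

i → no match — must start with "10"
ii → no match — must start with "10"
iii → match
iv → no match — must start with "10"
v → match
Total matched: 2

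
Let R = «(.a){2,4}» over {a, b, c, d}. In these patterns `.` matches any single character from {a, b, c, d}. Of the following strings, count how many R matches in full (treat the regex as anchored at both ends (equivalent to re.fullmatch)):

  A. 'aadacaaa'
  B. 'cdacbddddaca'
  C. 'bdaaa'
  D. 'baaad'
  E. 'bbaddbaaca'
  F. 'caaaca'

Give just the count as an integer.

2

A → match
B → no match
C → no match
D → no match — must end with 'a'
E → no match
F → match
Total matched: 2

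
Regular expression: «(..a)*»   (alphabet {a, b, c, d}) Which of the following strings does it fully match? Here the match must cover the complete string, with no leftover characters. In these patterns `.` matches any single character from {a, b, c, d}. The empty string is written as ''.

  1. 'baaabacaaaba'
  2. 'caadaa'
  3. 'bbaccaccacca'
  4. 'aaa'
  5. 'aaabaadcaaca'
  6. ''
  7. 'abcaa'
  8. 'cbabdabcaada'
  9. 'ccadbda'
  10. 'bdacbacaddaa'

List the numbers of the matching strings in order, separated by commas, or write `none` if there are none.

1. 'baaabacaaaba' → match
2. 'caadaa' → match
3. 'bbaccaccacca' → match
4. 'aaa' → match
5. 'aaabaadcaaca' → match
6. '' → match
7. 'abcaa' → no match
8. 'cbabdabcaada' → match
9. 'ccadbda' → no match
10. 'bdacbacaddaa' → no match

1, 2, 3, 4, 5, 6, 8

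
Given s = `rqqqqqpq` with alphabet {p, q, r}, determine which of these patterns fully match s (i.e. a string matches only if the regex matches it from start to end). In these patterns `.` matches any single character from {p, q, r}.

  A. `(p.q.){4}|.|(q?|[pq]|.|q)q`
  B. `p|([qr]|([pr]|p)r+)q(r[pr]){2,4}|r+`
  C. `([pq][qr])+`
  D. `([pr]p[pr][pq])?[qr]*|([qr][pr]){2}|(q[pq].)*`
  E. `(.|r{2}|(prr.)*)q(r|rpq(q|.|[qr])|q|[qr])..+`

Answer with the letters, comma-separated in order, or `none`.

E

A → no match
B → no match
C → no match
D → no match
E → match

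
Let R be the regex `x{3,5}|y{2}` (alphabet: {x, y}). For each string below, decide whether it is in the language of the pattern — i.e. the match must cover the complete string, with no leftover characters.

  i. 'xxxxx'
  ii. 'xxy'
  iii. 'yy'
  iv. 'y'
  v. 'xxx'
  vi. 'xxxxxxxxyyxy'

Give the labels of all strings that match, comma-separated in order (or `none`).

i, iii, v

i. 'xxxxx' → match
ii. 'xxy' → no match
iii. 'yy' → match
iv. 'y' → no match
v. 'xxx' → match
vi. 'xxxxxxxxyyxy' → no match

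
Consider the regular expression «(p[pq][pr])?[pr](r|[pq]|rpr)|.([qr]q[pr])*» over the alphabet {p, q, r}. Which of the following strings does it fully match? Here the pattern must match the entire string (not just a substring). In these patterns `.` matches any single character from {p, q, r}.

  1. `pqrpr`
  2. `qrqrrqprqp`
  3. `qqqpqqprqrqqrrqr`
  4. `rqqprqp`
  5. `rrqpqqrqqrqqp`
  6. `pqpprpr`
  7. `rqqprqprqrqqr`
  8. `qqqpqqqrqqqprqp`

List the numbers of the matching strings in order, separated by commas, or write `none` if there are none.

1 → match
2 → match
3 → match
4 → match
5 → match
6 → match
7 → match
8 → no match

1, 2, 3, 4, 5, 6, 7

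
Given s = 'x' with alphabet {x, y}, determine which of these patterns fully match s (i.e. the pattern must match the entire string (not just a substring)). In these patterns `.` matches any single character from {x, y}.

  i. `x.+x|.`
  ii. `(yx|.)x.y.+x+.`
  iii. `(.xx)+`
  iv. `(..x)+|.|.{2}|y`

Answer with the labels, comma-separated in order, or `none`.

i, iv

i → match
ii → no match
iii → no match — must end with 'xx'
iv → match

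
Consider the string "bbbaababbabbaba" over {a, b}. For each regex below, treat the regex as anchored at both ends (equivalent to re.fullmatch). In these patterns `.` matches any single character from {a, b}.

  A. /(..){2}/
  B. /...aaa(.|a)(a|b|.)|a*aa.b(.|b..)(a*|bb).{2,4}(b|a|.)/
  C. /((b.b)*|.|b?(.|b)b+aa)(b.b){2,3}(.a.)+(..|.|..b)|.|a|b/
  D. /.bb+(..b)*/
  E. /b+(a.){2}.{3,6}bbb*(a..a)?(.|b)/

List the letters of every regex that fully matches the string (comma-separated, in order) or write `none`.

C

A → no match
B → no match
C → match
D → no match
E → no match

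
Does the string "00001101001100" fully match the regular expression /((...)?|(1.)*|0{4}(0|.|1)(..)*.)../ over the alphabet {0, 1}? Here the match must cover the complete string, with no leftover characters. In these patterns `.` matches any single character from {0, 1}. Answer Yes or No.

Yes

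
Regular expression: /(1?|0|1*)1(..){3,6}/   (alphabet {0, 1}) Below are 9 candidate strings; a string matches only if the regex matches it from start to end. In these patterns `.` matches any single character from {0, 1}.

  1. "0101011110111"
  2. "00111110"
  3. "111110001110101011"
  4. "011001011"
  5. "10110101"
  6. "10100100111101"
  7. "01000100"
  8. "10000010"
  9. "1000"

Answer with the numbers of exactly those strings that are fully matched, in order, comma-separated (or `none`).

7

1 → no match
2. "00111110" → no match
3 → no match
4. "011001011" → no match
5. "10110101" → no match
6 → no match
7. "01000100" → match
8. "10000010" → no match
9. "1000" → no match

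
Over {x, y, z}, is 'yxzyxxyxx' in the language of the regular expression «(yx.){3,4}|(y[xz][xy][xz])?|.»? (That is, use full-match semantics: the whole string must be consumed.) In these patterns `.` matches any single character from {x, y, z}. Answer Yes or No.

Yes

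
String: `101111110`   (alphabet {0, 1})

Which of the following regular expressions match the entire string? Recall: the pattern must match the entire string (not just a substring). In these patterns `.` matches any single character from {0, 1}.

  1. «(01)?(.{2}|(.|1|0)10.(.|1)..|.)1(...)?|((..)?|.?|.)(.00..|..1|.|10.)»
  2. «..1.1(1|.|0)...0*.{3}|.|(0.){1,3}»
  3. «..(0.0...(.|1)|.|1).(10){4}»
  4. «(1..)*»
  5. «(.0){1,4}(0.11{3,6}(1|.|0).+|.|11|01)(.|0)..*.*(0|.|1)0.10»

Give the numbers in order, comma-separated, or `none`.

4

1 → no match
2 → no match
3 → no match
4 → match
5 → no match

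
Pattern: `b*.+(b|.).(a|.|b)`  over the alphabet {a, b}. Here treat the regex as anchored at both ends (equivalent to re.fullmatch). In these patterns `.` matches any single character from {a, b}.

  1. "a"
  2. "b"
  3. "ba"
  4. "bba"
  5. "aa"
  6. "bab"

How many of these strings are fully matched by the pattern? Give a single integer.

0

1 → no match
2 → no match
3 → no match
4 → no match
5 → no match
6 → no match
Total matched: 0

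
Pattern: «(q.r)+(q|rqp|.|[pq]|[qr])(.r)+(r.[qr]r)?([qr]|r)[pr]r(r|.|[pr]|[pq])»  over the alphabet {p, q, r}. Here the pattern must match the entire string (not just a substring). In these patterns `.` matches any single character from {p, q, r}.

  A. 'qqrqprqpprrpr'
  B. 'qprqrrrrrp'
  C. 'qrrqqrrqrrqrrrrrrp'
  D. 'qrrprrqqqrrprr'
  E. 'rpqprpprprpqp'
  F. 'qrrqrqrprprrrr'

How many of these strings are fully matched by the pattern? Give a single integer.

A → no match
B → match
C → no match
D → no match
E → no match — must start with 'q'
F → no match
Total matched: 1

1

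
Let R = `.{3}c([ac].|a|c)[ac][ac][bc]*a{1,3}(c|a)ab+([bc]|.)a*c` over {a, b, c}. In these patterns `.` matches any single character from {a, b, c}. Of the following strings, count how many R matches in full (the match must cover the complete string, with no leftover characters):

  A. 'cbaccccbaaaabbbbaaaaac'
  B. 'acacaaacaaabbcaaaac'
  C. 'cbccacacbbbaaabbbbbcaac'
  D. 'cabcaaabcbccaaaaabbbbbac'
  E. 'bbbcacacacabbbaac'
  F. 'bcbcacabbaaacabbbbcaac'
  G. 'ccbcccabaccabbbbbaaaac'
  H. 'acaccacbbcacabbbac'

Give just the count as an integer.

7

A → match
B → match
C → match
D → match
E → match
F → match
G → no match
H → match
Total matched: 7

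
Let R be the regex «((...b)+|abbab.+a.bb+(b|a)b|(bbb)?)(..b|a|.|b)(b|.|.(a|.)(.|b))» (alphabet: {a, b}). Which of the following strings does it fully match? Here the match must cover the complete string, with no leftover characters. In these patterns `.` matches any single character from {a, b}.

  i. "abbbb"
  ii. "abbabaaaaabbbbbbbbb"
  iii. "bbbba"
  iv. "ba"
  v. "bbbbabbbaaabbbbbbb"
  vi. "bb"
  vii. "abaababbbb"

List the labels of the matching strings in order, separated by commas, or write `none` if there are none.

ii, iii, iv, v, vi

i → no match
ii → match
iii → match
iv → match
v → match
vi → match
vii → no match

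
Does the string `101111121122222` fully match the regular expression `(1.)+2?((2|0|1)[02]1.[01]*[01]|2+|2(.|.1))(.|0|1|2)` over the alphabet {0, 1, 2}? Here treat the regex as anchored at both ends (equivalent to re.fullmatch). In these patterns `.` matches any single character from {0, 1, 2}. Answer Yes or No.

Yes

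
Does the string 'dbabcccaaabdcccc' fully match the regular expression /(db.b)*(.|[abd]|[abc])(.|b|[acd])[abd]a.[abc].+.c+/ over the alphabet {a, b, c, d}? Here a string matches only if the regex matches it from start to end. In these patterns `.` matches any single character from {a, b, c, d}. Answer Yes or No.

No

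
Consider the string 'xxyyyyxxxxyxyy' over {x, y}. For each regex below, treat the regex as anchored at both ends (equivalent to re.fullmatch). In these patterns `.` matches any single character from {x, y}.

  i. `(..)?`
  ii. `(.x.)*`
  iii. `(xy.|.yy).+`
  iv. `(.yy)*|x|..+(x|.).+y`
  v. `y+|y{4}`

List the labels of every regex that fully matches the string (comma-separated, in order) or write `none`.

i → no match
ii → no match
iii → no match
iv → match
v → no match — must start with 'y'

iv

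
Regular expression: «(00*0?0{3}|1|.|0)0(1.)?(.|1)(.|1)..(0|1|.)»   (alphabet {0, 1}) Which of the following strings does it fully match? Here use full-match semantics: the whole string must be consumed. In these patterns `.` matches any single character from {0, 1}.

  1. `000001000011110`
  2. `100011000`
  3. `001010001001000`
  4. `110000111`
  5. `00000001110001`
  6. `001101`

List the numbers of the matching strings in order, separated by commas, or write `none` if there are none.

5

1 → no match
2. `100011000` → no match
3 → no match
4. `110000111` → no match
5 → match
6. `001101` → no match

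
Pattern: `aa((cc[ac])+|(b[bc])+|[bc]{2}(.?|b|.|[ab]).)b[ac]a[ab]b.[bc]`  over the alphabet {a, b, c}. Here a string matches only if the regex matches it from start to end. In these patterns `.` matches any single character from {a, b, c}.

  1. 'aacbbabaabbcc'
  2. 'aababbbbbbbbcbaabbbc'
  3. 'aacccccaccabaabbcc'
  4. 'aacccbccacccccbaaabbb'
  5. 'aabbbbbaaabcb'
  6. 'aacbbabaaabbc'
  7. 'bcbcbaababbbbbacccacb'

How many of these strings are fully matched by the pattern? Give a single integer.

1 → match
2 → no match
3 → match
4 → no match
5 → match
6 → match
7 → no match — must start with 'aa'
Total matched: 4

4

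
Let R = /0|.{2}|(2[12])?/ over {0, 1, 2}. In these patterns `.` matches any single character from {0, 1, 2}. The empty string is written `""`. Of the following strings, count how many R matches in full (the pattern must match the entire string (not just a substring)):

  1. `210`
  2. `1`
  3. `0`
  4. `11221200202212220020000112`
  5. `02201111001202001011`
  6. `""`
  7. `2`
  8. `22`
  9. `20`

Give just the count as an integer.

4

1 → no match
2 → no match
3 → match
4 → no match
5 → no match
6 → match
7 → no match
8 → match
9 → match
Total matched: 4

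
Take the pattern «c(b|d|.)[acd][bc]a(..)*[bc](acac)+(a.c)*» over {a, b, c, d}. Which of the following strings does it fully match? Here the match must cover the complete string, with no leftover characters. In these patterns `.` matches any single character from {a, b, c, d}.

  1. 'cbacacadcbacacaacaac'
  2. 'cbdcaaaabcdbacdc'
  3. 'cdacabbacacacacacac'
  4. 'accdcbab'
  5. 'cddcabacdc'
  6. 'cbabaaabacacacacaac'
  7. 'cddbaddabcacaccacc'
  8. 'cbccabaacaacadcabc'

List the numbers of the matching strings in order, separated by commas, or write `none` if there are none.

1, 6

1 → match
2 → no match
3 → no match
4. 'accdcbab' → no match — must start with 'c'
5. 'cddcabacdc' → no match
6 → match
7 → no match
8 → no match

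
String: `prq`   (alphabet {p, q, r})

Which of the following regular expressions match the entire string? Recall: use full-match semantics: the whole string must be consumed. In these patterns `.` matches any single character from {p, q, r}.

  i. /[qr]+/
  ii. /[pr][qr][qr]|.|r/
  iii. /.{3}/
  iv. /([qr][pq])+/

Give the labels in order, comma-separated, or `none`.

i → no match
ii → match
iii → match
iv → no match

ii, iii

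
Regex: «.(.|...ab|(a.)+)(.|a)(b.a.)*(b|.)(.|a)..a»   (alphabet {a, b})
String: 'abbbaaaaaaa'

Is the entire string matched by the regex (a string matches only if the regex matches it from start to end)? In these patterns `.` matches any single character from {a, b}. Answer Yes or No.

No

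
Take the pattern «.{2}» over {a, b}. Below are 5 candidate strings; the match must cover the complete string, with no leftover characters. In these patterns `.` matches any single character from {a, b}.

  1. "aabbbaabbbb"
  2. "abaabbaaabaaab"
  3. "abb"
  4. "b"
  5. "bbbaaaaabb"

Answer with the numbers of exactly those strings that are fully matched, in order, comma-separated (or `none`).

1 → no match
2 → no match
3 → no match
4 → no match
5 → no match

none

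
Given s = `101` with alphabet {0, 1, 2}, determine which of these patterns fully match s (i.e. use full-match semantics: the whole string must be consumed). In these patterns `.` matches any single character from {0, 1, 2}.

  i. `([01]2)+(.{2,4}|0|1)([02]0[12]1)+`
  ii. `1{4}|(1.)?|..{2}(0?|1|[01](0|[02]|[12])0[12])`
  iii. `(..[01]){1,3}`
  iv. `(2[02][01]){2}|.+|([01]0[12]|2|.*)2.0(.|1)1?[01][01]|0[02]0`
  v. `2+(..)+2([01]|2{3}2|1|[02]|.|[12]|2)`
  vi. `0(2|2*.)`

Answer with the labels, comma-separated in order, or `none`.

i → no match
ii → match
iii → match
iv → match
v → no match — must start with `2`
vi → no match — must start with `0`

ii, iii, iv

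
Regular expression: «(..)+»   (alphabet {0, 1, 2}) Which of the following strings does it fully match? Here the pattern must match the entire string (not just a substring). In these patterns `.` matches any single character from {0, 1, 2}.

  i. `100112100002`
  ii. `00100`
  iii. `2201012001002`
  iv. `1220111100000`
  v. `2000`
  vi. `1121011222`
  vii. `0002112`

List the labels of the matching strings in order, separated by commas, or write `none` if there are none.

i → match
ii → no match
iii → no match
iv → no match
v → match
vi → match
vii → no match

i, v, vi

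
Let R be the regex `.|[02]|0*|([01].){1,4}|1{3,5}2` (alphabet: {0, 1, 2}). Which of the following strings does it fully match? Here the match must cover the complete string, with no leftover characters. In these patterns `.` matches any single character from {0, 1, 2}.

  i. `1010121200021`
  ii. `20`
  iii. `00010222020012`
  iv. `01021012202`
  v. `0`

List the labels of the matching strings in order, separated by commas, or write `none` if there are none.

i → no match
ii → no match
iii → no match
iv → no match
v → match

v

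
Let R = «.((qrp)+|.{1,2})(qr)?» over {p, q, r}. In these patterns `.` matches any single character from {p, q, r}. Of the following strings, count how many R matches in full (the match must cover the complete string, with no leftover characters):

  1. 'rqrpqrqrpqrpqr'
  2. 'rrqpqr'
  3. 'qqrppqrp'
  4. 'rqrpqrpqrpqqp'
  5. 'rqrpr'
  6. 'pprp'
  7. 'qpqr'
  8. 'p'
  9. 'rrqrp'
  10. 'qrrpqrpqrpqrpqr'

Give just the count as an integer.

1

1 → no match
2. 'rrqpqr' → no match
3. 'qqrppqrp' → no match
4 → no match
5. 'rqrpr' → no match
6. 'pprp' → no match
7. 'qpqr' → match
8. 'p' → no match
9. 'rrqrp' → no match
10 → no match
Total matched: 1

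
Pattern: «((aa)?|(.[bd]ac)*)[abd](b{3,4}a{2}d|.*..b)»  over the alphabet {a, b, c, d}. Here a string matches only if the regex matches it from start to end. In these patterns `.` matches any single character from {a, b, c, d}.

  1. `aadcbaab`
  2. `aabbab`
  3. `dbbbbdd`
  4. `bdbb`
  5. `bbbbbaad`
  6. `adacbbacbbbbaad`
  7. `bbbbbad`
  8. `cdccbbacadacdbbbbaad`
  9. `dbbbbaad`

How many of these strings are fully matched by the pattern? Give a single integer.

6

1 → match
2 → match
3 → no match
4 → match
5 → match
6 → match
7 → no match
8 → no match
9 → match
Total matched: 6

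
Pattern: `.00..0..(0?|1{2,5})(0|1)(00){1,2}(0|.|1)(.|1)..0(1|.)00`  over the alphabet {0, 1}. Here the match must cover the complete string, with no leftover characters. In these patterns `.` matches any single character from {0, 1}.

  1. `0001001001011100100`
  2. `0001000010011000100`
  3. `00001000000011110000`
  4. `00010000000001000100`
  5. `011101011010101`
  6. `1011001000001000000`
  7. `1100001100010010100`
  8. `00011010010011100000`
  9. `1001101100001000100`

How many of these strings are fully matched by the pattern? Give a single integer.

1 → no match
2 → match
3 → match
4 → match
5 → no match — must end with `00`
6 → no match
7 → no match
8 → match
9 → match
Total matched: 5

5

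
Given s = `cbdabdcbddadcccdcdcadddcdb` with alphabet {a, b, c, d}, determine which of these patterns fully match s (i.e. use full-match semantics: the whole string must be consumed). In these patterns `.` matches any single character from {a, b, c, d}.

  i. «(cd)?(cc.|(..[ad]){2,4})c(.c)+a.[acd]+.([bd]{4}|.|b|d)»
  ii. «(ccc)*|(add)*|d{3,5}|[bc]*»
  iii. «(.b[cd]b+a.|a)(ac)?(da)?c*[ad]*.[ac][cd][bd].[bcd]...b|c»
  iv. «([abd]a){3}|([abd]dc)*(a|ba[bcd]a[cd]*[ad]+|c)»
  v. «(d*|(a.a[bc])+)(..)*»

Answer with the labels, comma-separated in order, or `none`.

i, v

i → match
ii → no match
iii → no match
iv → no match
v → match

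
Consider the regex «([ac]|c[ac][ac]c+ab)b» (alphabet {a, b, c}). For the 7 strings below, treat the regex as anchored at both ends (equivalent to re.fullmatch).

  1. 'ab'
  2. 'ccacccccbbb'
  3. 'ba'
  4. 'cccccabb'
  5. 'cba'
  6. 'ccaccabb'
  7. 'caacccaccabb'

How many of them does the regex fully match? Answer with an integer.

1 → match
2 → no match
3 → no match — must end with 'b'
4 → match
5 → no match — must end with 'b'
6 → match
7 → no match
Total matched: 3

3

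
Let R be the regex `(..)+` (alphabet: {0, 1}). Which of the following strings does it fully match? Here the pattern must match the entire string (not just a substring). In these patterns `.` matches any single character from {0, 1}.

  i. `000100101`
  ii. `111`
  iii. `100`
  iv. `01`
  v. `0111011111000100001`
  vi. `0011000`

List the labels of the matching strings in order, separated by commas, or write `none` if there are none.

iv

i → no match
ii → no match
iii → no match
iv → match
v → no match
vi → no match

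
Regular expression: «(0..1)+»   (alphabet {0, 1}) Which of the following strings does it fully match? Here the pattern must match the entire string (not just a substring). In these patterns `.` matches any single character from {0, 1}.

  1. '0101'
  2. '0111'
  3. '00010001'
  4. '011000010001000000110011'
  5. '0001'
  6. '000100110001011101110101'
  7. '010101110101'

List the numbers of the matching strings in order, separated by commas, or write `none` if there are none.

1, 2, 3, 5, 6, 7

1 → match
2 → match
3 → match
4 → no match
5 → match
6 → match
7 → match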